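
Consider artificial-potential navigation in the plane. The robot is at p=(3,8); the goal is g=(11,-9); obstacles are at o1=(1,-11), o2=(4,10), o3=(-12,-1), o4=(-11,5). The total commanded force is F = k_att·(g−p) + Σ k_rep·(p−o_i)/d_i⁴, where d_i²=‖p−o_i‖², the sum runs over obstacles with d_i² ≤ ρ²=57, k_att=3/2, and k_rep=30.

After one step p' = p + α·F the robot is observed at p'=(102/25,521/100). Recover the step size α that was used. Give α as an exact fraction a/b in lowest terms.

α = 1/10

F_att = 3/2·(g−p) = 3/2·(8,-17) = (12.0000,-25.5000)
o1: d²=365 > ρ²=57 → inactive
o2: d²=5 ≤ ρ²=57; F_rep = 30·(-1,-2)/5² = (-1.2000,-2.4000)
o3: d²=306 > ρ²=57 → inactive
o4: d²=205 > ρ²=57 → inactive
F = F_att + ΣF_rep = (10.8000,-27.9000)
Δp = p'−p = (1.0800,-2.7900); α = Δx/Fx = (27/25) / (54/5) = 1/10
check: Δy/Fy = (-279/100) / (-279/10) = 1/10 ✓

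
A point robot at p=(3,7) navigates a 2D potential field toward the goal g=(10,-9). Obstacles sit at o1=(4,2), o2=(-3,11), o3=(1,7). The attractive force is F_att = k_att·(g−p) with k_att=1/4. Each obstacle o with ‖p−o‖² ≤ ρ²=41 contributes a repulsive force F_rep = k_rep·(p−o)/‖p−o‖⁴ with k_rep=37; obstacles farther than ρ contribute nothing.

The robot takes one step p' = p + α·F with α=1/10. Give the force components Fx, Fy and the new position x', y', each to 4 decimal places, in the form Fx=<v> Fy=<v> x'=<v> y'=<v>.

Fx=6.3203 Fy=-3.7263 x'=3.6320 y'=6.6274

F_att = 1/4·(g−p) = 1/4·(7,-16) = (1.7500,-4.0000)
o1: d²=26 ≤ ρ²=41; F_rep = 37·(-1,5)/26² = (-0.0547,0.2737)
o2: d²=52 > ρ²=41 → inactive
o3: d²=4 ≤ ρ²=41; F_rep = 37·(2,0)/4² = (4.6250,0.0000)
F = F_att + ΣF_rep = (6.3203,-3.7263)
p' = p + 1/10·F = (3.6320,6.6274)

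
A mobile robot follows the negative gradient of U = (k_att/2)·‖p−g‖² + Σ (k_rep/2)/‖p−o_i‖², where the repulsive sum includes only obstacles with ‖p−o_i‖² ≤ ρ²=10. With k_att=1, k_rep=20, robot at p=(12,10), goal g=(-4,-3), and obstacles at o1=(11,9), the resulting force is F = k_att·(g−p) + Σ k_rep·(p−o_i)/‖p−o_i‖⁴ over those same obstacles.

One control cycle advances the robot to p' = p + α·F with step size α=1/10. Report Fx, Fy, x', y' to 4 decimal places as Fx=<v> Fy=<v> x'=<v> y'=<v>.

F_att = 1·(g−p) = 1·(-16,-13) = (-16.0000,-13.0000)
o1: d²=2 ≤ ρ²=10; F_rep = 20·(1,1)/2² = (5.0000,5.0000)
F = F_att + ΣF_rep = (-11.0000,-8.0000)
p' = p + 1/10·F = (10.9000,9.2000)

Fx=-11.0000 Fy=-8.0000 x'=10.9000 y'=9.2000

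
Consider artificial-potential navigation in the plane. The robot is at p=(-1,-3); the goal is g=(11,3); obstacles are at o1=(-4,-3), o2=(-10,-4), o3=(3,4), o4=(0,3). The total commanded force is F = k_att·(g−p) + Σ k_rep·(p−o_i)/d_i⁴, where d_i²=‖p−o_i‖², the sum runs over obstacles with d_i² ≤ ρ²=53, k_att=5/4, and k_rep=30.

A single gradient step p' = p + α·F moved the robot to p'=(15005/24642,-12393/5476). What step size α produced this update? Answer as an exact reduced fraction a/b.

F_att = 5/4·(g−p) = 5/4·(12,6) = (15.0000,7.5000)
o1: d²=9 ≤ ρ²=53; F_rep = 30·(3,0)/9² = (1.1111,0.0000)
o2: d²=82 > ρ²=53 → inactive
o3: d²=65 > ρ²=53 → inactive
o4: d²=37 ≤ ρ²=53; F_rep = 30·(-1,-6)/37² = (-0.0219,-0.1315)
F = F_att + ΣF_rep = (16.0892,7.3685)
Δp = p'−p = (1.6089,0.7369); α = Δx/Fx = (39647/24642) / (198235/12321) = 1/10
check: Δy/Fy = (4035/5476) / (20175/2738) = 1/10 ✓

α = 1/10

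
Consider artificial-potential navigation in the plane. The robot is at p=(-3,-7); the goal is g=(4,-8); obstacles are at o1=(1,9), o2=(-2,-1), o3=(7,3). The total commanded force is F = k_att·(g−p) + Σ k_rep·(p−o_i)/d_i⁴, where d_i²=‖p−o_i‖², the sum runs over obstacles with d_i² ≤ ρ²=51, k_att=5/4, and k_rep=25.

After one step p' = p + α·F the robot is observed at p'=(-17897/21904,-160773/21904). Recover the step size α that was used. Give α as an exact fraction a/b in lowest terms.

α = 1/4

F_att = 5/4·(g−p) = 5/4·(7,-1) = (8.7500,-1.2500)
o1: d²=272 > ρ²=51 → inactive
o2: d²=37 ≤ ρ²=51; F_rep = 25·(-1,-6)/37² = (-0.0183,-0.1096)
o3: d²=200 > ρ²=51 → inactive
F = F_att + ΣF_rep = (8.7317,-1.3596)
Δp = p'−p = (2.1829,-0.3399); α = Δx/Fx = (47815/21904) / (47815/5476) = 1/4
check: Δy/Fy = (-7445/21904) / (-7445/5476) = 1/4 ✓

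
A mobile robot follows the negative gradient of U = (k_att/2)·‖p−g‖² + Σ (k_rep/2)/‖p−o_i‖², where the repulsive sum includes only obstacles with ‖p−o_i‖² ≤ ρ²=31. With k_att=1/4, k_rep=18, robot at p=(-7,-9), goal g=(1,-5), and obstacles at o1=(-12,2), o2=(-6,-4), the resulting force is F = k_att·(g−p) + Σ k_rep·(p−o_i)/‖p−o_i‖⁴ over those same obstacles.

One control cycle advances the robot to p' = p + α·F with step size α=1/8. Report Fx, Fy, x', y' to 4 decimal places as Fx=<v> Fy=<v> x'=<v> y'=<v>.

Fx=1.9734 Fy=0.8669 x'=-6.7533 y'=-8.8916

F_att = 1/4·(g−p) = 1/4·(8,4) = (2.0000,1.0000)
o1: d²=146 > ρ²=31 → inactive
o2: d²=26 ≤ ρ²=31; F_rep = 18·(-1,-5)/26² = (-0.0266,-0.1331)
F = F_att + ΣF_rep = (1.9734,0.8669)
p' = p + 1/8·F = (-6.7533,-8.8916)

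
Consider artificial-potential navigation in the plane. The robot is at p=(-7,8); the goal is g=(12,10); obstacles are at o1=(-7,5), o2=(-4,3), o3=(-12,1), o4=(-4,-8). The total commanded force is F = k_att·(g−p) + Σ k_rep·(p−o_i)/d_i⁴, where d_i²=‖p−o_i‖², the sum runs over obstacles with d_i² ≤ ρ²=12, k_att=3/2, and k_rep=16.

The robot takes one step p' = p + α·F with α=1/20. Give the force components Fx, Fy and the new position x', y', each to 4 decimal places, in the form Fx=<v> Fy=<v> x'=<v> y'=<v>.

Fx=28.5000 Fy=3.5926 x'=-5.5750 y'=8.1796

F_att = 3/2·(g−p) = 3/2·(19,2) = (28.5000,3.0000)
o1: d²=9 ≤ ρ²=12; F_rep = 16·(0,3)/9² = (0.0000,0.5926)
o2: d²=34 > ρ²=12 → inactive
o3: d²=74 > ρ²=12 → inactive
o4: d²=265 > ρ²=12 → inactive
F = F_att + ΣF_rep = (28.5000,3.5926)
p' = p + 1/20·F = (-5.5750,8.1796)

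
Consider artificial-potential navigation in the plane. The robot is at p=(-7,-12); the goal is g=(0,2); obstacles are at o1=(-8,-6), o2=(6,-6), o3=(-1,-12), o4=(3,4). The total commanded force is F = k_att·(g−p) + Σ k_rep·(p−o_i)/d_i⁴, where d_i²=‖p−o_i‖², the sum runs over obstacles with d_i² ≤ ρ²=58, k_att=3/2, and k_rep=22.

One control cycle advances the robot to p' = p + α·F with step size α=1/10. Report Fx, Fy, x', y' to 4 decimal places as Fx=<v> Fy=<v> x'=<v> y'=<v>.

F_att = 3/2·(g−p) = 3/2·(7,14) = (10.5000,21.0000)
o1: d²=37 ≤ ρ²=58; F_rep = 22·(1,-6)/37² = (0.0161,-0.0964)
o2: d²=205 > ρ²=58 → inactive
o3: d²=36 ≤ ρ²=58; F_rep = 22·(-6,0)/36² = (-0.1019,0.0000)
o4: d²=356 > ρ²=58 → inactive
F = F_att + ΣF_rep = (10.4142,20.9036)
p' = p + 1/10·F = (-5.9586,-9.9096)

Fx=10.4142 Fy=20.9036 x'=-5.9586 y'=-9.9096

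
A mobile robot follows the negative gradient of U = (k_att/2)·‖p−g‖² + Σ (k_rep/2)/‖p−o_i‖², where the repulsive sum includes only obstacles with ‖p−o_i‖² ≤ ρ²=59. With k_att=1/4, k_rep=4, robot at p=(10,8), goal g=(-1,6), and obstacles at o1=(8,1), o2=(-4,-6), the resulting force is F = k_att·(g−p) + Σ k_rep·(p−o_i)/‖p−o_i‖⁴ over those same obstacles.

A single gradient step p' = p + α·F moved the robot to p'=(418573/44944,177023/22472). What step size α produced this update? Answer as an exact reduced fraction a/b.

α = 1/4

F_att = 1/4·(g−p) = 1/4·(-11,-2) = (-2.7500,-0.5000)
o1: d²=53 ≤ ρ²=59; F_rep = 4·(2,7)/53² = (0.0028,0.0100)
o2: d²=392 > ρ²=59 → inactive
F = F_att + ΣF_rep = (-2.7472,-0.4900)
Δp = p'−p = (-0.6868,-0.1225); α = Δx/Fx = (-30867/44944) / (-30867/11236) = 1/4
check: Δy/Fy = (-2753/22472) / (-2753/5618) = 1/4 ✓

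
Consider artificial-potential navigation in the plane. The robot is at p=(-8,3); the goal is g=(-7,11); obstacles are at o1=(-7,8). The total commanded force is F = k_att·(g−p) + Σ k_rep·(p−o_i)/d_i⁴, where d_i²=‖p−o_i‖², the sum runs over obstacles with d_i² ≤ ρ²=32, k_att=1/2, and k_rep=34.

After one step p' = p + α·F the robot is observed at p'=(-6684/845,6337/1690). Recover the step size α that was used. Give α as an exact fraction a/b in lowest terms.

α = 1/5

F_att = 1/2·(g−p) = 1/2·(1,8) = (0.5000,4.0000)
o1: d²=26 ≤ ρ²=32; F_rep = 34·(-1,-5)/26² = (-0.0503,-0.2515)
F = F_att + ΣF_rep = (0.4497,3.7485)
Δp = p'−p = (0.0899,0.7497); α = Δx/Fx = (76/845) / (76/169) = 1/5
check: Δy/Fy = (1267/1690) / (1267/338) = 1/5 ✓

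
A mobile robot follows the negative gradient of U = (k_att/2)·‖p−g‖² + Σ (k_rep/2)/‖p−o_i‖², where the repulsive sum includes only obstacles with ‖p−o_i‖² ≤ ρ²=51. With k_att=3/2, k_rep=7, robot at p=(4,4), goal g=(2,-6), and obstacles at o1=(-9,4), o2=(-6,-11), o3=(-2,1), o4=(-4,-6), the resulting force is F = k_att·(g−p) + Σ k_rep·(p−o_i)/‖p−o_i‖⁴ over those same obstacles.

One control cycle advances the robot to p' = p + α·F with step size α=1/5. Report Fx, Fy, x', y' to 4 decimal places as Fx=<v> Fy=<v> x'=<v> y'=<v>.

F_att = 3/2·(g−p) = 3/2·(-2,-10) = (-3.0000,-15.0000)
o1: d²=169 > ρ²=51 → inactive
o2: d²=325 > ρ²=51 → inactive
o3: d²=45 ≤ ρ²=51; F_rep = 7·(6,3)/45² = (0.0207,0.0104)
o4: d²=164 > ρ²=51 → inactive
F = F_att + ΣF_rep = (-2.9793,-14.9896)
p' = p + 1/5·F = (3.4041,1.0021)

Fx=-2.9793 Fy=-14.9896 x'=3.4041 y'=1.0021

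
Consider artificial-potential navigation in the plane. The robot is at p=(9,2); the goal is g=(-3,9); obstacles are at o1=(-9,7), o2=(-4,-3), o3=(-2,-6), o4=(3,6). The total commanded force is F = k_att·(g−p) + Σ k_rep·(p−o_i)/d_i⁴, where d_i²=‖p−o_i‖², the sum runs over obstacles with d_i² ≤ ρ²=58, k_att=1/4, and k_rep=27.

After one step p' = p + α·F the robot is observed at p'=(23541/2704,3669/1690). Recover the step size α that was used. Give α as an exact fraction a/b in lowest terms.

α = 1/10

F_att = 1/4·(g−p) = 1/4·(-12,7) = (-3.0000,1.7500)
o1: d²=349 > ρ²=58 → inactive
o2: d²=194 > ρ²=58 → inactive
o3: d²=185 > ρ²=58 → inactive
o4: d²=52 ≤ ρ²=58; F_rep = 27·(6,-4)/52² = (0.0599,-0.0399)
F = F_att + ΣF_rep = (-2.9401,1.7101)
Δp = p'−p = (-0.2940,0.1710); α = Δx/Fx = (-795/2704) / (-3975/1352) = 1/10
check: Δy/Fy = (289/1690) / (289/169) = 1/10 ✓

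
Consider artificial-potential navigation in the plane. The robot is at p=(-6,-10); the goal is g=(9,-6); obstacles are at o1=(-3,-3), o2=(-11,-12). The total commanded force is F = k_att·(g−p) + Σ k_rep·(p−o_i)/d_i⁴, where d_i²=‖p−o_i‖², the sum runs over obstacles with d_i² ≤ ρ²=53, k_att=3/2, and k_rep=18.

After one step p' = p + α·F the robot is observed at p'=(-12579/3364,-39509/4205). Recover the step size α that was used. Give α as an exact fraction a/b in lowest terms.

α = 1/10

F_att = 3/2·(g−p) = 3/2·(15,4) = (22.5000,6.0000)
o1: d²=58 > ρ²=53 → inactive
o2: d²=29 ≤ ρ²=53; F_rep = 18·(5,2)/29² = (0.1070,0.0428)
F = F_att + ΣF_rep = (22.6070,6.0428)
Δp = p'−p = (2.2607,0.6043); α = Δx/Fx = (7605/3364) / (38025/1682) = 1/10
check: Δy/Fy = (2541/4205) / (5082/841) = 1/10 ✓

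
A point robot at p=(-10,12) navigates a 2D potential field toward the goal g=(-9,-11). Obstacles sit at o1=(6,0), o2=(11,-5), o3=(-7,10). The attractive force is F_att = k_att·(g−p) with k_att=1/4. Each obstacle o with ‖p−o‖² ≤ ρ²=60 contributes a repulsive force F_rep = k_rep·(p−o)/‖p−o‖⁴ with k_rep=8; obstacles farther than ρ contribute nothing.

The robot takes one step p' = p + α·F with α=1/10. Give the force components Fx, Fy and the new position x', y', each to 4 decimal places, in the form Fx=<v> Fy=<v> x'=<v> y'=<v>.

Fx=0.1080 Fy=-5.6553 x'=-9.9892 y'=11.4345

F_att = 1/4·(g−p) = 1/4·(1,-23) = (0.2500,-5.7500)
o1: d²=400 > ρ²=60 → inactive
o2: d²=730 > ρ²=60 → inactive
o3: d²=13 ≤ ρ²=60; F_rep = 8·(-3,2)/13² = (-0.1420,0.0947)
F = F_att + ΣF_rep = (0.1080,-5.6553)
p' = p + 1/10·F = (-9.9892,11.4345)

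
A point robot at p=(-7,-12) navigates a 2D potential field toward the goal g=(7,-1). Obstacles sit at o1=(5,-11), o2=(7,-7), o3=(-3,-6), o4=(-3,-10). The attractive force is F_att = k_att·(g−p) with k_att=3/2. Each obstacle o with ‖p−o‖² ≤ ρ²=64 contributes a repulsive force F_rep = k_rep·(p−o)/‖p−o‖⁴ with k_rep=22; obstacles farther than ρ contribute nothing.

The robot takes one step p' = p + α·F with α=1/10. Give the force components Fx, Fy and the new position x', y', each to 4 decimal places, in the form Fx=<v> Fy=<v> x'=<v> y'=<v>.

F_att = 3/2·(g−p) = 3/2·(14,11) = (21.0000,16.5000)
o1: d²=145 > ρ²=64 → inactive
o2: d²=221 > ρ²=64 → inactive
o3: d²=52 ≤ ρ²=64; F_rep = 22·(-4,-6)/52² = (-0.0325,-0.0488)
o4: d²=20 ≤ ρ²=64; F_rep = 22·(-4,-2)/20² = (-0.2200,-0.1100)
F = F_att + ΣF_rep = (20.7475,16.3412)
p' = p + 1/10·F = (-4.9253,-10.3659)

Fx=20.7475 Fy=16.3412 x'=-4.9253 y'=-10.3659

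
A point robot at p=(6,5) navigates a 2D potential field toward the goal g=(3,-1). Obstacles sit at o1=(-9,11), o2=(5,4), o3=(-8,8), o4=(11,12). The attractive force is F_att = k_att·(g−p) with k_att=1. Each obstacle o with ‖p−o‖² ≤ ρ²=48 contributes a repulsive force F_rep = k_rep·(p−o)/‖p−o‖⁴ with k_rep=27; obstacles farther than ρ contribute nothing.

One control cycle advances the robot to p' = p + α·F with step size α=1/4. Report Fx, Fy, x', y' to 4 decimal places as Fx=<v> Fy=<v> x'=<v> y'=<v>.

Fx=3.7500 Fy=0.7500 x'=6.9375 y'=5.1875

F_att = 1·(g−p) = 1·(-3,-6) = (-3.0000,-6.0000)
o1: d²=261 > ρ²=48 → inactive
o2: d²=2 ≤ ρ²=48; F_rep = 27·(1,1)/2² = (6.7500,6.7500)
o3: d²=205 > ρ²=48 → inactive
o4: d²=74 > ρ²=48 → inactive
F = F_att + ΣF_rep = (3.7500,0.7500)
p' = p + 1/4·F = (6.9375,5.1875)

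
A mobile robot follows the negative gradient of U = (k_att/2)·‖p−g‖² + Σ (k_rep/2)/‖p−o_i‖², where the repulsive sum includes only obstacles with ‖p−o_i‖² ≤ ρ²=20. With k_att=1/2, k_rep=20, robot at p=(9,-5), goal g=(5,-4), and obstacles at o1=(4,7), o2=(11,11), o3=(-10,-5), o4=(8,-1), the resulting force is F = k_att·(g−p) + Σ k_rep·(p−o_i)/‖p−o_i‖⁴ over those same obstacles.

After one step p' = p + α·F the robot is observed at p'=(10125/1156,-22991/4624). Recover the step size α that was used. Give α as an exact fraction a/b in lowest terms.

α = 1/8

F_att = 1/2·(g−p) = 1/2·(-4,1) = (-2.0000,0.5000)
o1: d²=169 > ρ²=20 → inactive
o2: d²=260 > ρ²=20 → inactive
o3: d²=361 > ρ²=20 → inactive
o4: d²=17 ≤ ρ²=20; F_rep = 20·(1,-4)/17² = (0.0692,-0.2768)
F = F_att + ΣF_rep = (-1.9308,0.2232)
Δp = p'−p = (-0.2413,0.0279); α = Δx/Fx = (-279/1156) / (-558/289) = 1/8
check: Δy/Fy = (129/4624) / (129/578) = 1/8 ✓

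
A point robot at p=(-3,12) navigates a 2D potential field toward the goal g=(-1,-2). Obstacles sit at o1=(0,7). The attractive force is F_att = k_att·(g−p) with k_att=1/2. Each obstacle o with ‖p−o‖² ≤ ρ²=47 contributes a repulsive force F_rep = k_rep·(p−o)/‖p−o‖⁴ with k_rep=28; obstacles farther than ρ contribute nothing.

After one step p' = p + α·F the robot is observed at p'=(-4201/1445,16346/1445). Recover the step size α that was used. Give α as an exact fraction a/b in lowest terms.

F_att = 1/2·(g−p) = 1/2·(2,-14) = (1.0000,-7.0000)
o1: d²=34 ≤ ρ²=47; F_rep = 28·(-3,5)/34² = (-0.0727,0.1211)
F = F_att + ΣF_rep = (0.9273,-6.8789)
Δp = p'−p = (0.0927,-0.6879); α = Δx/Fx = (134/1445) / (268/289) = 1/10
check: Δy/Fy = (-994/1445) / (-1988/289) = 1/10 ✓

α = 1/10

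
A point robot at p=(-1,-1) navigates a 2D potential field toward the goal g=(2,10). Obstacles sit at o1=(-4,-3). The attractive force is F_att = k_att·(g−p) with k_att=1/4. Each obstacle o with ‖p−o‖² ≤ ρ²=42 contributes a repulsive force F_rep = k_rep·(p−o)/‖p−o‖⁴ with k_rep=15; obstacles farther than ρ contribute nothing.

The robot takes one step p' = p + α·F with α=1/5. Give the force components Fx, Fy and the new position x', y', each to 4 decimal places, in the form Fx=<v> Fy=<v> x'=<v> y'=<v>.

Fx=1.0163 Fy=2.9275 x'=-0.7967 y'=-0.4145

F_att = 1/4·(g−p) = 1/4·(3,11) = (0.7500,2.7500)
o1: d²=13 ≤ ρ²=42; F_rep = 15·(3,2)/13² = (0.2663,0.1775)
F = F_att + ΣF_rep = (1.0163,2.9275)
p' = p + 1/5·F = (-0.7967,-0.4145)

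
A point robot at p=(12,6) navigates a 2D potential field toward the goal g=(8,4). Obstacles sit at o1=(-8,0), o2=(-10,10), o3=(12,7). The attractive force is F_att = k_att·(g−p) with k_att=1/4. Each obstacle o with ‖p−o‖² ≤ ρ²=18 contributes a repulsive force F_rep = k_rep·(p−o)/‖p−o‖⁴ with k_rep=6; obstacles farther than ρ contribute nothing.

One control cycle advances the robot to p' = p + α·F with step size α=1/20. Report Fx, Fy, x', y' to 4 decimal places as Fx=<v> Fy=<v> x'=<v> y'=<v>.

F_att = 1/4·(g−p) = 1/4·(-4,-2) = (-1.0000,-0.5000)
o1: d²=436 > ρ²=18 → inactive
o2: d²=500 > ρ²=18 → inactive
o3: d²=1 ≤ ρ²=18; F_rep = 6·(0,-1)/1² = (0.0000,-6.0000)
F = F_att + ΣF_rep = (-1.0000,-6.5000)
p' = p + 1/20·F = (11.9500,5.6750)

Fx=-1.0000 Fy=-6.5000 x'=11.9500 y'=5.6750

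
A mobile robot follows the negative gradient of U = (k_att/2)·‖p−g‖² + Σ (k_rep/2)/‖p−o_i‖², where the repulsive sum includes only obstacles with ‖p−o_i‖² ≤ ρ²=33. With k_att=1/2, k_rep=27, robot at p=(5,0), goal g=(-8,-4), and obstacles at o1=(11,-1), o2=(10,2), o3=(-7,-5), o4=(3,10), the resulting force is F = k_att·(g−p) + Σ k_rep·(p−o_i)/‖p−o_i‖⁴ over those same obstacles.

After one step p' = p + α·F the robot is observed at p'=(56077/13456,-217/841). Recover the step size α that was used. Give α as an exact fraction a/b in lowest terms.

α = 1/8

F_att = 1/2·(g−p) = 1/2·(-13,-4) = (-6.5000,-2.0000)
o1: d²=37 > ρ²=33 → inactive
o2: d²=29 ≤ ρ²=33; F_rep = 27·(-5,-2)/29² = (-0.1605,-0.0642)
o3: d²=169 > ρ²=33 → inactive
o4: d²=104 > ρ²=33 → inactive
F = F_att + ΣF_rep = (-6.6605,-2.0642)
Δp = p'−p = (-0.8326,-0.2580); α = Δx/Fx = (-11203/13456) / (-11203/1682) = 1/8
check: Δy/Fy = (-217/841) / (-1736/841) = 1/8 ✓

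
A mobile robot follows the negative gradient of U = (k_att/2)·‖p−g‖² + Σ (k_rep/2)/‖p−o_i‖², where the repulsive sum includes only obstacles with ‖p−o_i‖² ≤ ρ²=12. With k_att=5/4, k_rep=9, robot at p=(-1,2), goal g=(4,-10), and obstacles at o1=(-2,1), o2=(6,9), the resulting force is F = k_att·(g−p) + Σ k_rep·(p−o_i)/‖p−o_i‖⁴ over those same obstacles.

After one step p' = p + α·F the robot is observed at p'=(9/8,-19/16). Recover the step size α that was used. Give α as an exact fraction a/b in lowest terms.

α = 1/4

F_att = 5/4·(g−p) = 5/4·(5,-12) = (6.2500,-15.0000)
o1: d²=2 ≤ ρ²=12; F_rep = 9·(1,1)/2² = (2.2500,2.2500)
o2: d²=98 > ρ²=12 → inactive
F = F_att + ΣF_rep = (8.5000,-12.7500)
Δp = p'−p = (2.1250,-3.1875); α = Δx/Fx = (17/8) / (17/2) = 1/4
check: Δy/Fy = (-51/16) / (-51/4) = 1/4 ✓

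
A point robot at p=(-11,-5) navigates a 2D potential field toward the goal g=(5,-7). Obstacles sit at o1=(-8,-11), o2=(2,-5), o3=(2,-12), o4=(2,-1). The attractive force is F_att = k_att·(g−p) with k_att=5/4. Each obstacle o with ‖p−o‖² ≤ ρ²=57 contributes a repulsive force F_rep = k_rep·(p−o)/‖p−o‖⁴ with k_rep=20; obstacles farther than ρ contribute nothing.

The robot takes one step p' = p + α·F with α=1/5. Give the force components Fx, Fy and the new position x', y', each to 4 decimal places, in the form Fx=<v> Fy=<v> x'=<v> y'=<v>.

F_att = 5/4·(g−p) = 5/4·(16,-2) = (20.0000,-2.5000)
o1: d²=45 ≤ ρ²=57; F_rep = 20·(-3,6)/45² = (-0.0296,0.0593)
o2: d²=169 > ρ²=57 → inactive
o3: d²=218 > ρ²=57 → inactive
o4: d²=185 > ρ²=57 → inactive
F = F_att + ΣF_rep = (19.9704,-2.4407)
p' = p + 1/5·F = (-7.0059,-5.4881)

Fx=19.9704 Fy=-2.4407 x'=-7.0059 y'=-5.4881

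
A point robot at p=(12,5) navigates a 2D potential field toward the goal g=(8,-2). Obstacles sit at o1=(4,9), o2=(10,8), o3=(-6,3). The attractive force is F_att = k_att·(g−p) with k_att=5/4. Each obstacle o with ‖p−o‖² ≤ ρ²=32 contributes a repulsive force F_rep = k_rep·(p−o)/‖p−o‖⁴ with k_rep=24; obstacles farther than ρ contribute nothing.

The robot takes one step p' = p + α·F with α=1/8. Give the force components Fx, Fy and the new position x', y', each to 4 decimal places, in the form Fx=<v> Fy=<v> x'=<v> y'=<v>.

F_att = 5/4·(g−p) = 5/4·(-4,-7) = (-5.0000,-8.7500)
o1: d²=80 > ρ²=32 → inactive
o2: d²=13 ≤ ρ²=32; F_rep = 24·(2,-3)/13² = (0.2840,-0.4260)
o3: d²=328 > ρ²=32 → inactive
F = F_att + ΣF_rep = (-4.7160,-9.1760)
p' = p + 1/8·F = (11.4105,3.8530)

Fx=-4.7160 Fy=-9.1760 x'=11.4105 y'=3.8530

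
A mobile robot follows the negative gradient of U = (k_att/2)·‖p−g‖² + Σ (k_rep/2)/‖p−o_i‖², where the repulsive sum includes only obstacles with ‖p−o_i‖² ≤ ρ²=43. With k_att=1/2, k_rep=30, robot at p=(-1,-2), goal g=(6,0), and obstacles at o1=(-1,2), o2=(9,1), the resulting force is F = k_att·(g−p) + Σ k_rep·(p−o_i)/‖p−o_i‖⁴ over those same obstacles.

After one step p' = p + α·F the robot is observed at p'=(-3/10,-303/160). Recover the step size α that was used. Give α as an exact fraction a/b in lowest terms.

F_att = 1/2·(g−p) = 1/2·(7,2) = (3.5000,1.0000)
o1: d²=16 ≤ ρ²=43; F_rep = 30·(0,-4)/16² = (0.0000,-0.4688)
o2: d²=109 > ρ²=43 → inactive
F = F_att + ΣF_rep = (3.5000,0.5312)
Δp = p'−p = (0.7000,0.1062); α = Δx/Fx = (7/10) / (7/2) = 1/5
check: Δy/Fy = (17/160) / (17/32) = 1/5 ✓

α = 1/5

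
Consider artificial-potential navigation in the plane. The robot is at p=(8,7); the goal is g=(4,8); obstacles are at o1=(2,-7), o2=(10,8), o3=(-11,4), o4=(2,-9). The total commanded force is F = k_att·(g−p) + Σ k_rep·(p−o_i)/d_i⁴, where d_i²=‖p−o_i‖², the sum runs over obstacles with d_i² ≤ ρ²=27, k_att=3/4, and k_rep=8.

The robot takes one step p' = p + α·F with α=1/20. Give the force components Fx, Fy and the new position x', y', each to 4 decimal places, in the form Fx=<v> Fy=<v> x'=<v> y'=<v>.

Fx=-3.6400 Fy=0.4300 x'=7.8180 y'=7.0215

F_att = 3/4·(g−p) = 3/4·(-4,1) = (-3.0000,0.7500)
o1: d²=232 > ρ²=27 → inactive
o2: d²=5 ≤ ρ²=27; F_rep = 8·(-2,-1)/5² = (-0.6400,-0.3200)
o3: d²=370 > ρ²=27 → inactive
o4: d²=292 > ρ²=27 → inactive
F = F_att + ΣF_rep = (-3.6400,0.4300)
p' = p + 1/20·F = (7.8180,7.0215)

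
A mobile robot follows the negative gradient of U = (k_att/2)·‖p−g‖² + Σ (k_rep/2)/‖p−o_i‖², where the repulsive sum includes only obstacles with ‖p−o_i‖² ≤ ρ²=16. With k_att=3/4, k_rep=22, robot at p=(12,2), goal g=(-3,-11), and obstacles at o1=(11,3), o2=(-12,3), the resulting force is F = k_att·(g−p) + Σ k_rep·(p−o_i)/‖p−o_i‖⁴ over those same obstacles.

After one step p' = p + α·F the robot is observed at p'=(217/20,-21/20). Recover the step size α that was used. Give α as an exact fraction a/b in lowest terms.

α = 1/5

F_att = 3/4·(g−p) = 3/4·(-15,-13) = (-11.2500,-9.7500)
o1: d²=2 ≤ ρ²=16; F_rep = 22·(1,-1)/2² = (5.5000,-5.5000)
o2: d²=577 > ρ²=16 → inactive
F = F_att + ΣF_rep = (-5.7500,-15.2500)
Δp = p'−p = (-1.1500,-3.0500); α = Δx/Fx = (-23/20) / (-23/4) = 1/5
check: Δy/Fy = (-61/20) / (-61/4) = 1/5 ✓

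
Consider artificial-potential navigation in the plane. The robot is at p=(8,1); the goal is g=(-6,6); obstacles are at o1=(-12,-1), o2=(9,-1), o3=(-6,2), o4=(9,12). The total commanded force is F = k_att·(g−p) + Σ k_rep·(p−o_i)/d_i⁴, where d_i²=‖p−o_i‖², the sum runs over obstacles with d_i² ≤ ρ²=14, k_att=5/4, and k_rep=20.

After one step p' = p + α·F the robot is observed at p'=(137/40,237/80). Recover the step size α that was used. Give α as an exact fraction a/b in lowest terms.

F_att = 5/4·(g−p) = 5/4·(-14,5) = (-17.5000,6.2500)
o1: d²=404 > ρ²=14 → inactive
o2: d²=5 ≤ ρ²=14; F_rep = 20·(-1,2)/5² = (-0.8000,1.6000)
o3: d²=197 > ρ²=14 → inactive
o4: d²=122 > ρ²=14 → inactive
F = F_att + ΣF_rep = (-18.3000,7.8500)
Δp = p'−p = (-4.5750,1.9625); α = Δx/Fx = (-183/40) / (-183/10) = 1/4
check: Δy/Fy = (157/80) / (157/20) = 1/4 ✓

α = 1/4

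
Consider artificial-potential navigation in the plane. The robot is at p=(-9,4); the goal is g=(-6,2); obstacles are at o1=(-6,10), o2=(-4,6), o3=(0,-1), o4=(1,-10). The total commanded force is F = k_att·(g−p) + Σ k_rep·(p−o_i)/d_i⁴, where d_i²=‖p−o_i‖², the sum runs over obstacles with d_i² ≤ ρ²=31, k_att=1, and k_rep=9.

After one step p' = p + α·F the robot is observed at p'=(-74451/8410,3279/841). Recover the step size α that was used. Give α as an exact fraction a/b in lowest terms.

α = 1/20

F_att = 1·(g−p) = 1·(3,-2) = (3.0000,-2.0000)
o1: d²=45 > ρ²=31 → inactive
o2: d²=29 ≤ ρ²=31; F_rep = 9·(-5,-2)/29² = (-0.0535,-0.0214)
o3: d²=106 > ρ²=31 → inactive
o4: d²=296 > ρ²=31 → inactive
F = F_att + ΣF_rep = (2.9465,-2.0214)
Δp = p'−p = (0.1473,-0.1011); α = Δx/Fx = (1239/8410) / (2478/841) = 1/20
check: Δy/Fy = (-85/841) / (-1700/841) = 1/20 ✓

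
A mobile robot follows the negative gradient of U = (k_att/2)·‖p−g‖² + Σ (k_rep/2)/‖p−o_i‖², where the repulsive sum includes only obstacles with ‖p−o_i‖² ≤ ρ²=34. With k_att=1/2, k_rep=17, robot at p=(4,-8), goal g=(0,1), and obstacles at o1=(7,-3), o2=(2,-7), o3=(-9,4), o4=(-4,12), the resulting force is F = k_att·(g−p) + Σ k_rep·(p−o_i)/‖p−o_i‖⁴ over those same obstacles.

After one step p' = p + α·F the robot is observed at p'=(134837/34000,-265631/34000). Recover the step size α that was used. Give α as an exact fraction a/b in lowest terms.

F_att = 1/2·(g−p) = 1/2·(-4,9) = (-2.0000,4.5000)
o1: d²=34 ≤ ρ²=34; F_rep = 17·(-3,-5)/34² = (-0.0441,-0.0735)
o2: d²=5 ≤ ρ²=34; F_rep = 17·(2,-1)/5² = (1.3600,-0.6800)
o3: d²=313 > ρ²=34 → inactive
o4: d²=464 > ρ²=34 → inactive
F = F_att + ΣF_rep = (-0.6841,3.7465)
Δp = p'−p = (-0.0342,0.1873); α = Δx/Fx = (-1163/34000) / (-1163/1700) = 1/20
check: Δy/Fy = (6369/34000) / (6369/1700) = 1/20 ✓

α = 1/20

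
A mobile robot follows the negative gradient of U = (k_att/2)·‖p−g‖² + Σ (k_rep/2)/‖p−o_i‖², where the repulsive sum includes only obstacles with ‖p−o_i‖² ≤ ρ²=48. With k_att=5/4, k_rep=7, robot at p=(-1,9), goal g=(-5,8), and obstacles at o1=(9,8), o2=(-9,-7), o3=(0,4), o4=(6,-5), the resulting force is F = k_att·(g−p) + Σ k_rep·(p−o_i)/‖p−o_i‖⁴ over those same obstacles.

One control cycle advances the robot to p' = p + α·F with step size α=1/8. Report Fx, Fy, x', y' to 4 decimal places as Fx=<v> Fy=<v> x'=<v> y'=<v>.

F_att = 5/4·(g−p) = 5/4·(-4,-1) = (-5.0000,-1.2500)
o1: d²=101 > ρ²=48 → inactive
o2: d²=320 > ρ²=48 → inactive
o3: d²=26 ≤ ρ²=48; F_rep = 7·(-1,5)/26² = (-0.0104,0.0518)
o4: d²=245 > ρ²=48 → inactive
F = F_att + ΣF_rep = (-5.0104,-1.1982)
p' = p + 1/8·F = (-1.6263,8.8502)

Fx=-5.0104 Fy=-1.1982 x'=-1.6263 y'=8.8502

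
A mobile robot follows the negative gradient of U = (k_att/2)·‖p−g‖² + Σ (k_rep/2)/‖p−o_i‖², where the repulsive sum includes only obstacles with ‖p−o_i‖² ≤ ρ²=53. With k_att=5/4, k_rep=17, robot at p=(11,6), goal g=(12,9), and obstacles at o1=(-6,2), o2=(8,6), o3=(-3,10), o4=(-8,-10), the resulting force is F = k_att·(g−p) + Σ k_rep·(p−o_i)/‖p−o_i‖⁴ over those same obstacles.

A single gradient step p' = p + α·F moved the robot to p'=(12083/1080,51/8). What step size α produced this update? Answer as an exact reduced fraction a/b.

α = 1/10

F_att = 5/4·(g−p) = 5/4·(1,3) = (1.2500,3.7500)
o1: d²=305 > ρ²=53 → inactive
o2: d²=9 ≤ ρ²=53; F_rep = 17·(3,0)/9² = (0.6296,0.0000)
o3: d²=212 > ρ²=53 → inactive
o4: d²=617 > ρ²=53 → inactive
F = F_att + ΣF_rep = (1.8796,3.7500)
Δp = p'−p = (0.1880,0.3750); α = Δx/Fx = (203/1080) / (203/108) = 1/10
check: Δy/Fy = (3/8) / (15/4) = 1/10 ✓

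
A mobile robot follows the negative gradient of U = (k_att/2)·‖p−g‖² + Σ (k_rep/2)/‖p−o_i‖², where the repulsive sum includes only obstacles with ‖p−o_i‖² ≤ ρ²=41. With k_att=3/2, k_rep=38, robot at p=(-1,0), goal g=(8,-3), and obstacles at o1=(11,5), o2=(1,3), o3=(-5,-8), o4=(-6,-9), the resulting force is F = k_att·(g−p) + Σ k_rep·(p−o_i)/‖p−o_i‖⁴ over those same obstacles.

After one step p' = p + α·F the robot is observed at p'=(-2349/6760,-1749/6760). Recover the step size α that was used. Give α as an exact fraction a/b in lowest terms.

F_att = 3/2·(g−p) = 3/2·(9,-3) = (13.5000,-4.5000)
o1: d²=169 > ρ²=41 → inactive
o2: d²=13 ≤ ρ²=41; F_rep = 38·(-2,-3)/13² = (-0.4497,-0.6746)
o3: d²=80 > ρ²=41 → inactive
o4: d²=106 > ρ²=41 → inactive
F = F_att + ΣF_rep = (13.0503,-5.1746)
Δp = p'−p = (0.6525,-0.2587); α = Δx/Fx = (4411/6760) / (4411/338) = 1/20
check: Δy/Fy = (-1749/6760) / (-1749/338) = 1/20 ✓

α = 1/20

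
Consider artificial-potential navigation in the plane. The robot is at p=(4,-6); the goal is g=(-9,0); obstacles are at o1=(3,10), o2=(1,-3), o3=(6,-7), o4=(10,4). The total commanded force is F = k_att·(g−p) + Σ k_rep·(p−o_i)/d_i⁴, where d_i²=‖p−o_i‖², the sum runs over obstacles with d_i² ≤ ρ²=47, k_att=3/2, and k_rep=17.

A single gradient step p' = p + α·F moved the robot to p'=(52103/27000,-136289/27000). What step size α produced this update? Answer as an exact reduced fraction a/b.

F_att = 3/2·(g−p) = 3/2·(-13,6) = (-19.5000,9.0000)
o1: d²=257 > ρ²=47 → inactive
o2: d²=18 ≤ ρ²=47; F_rep = 17·(3,-3)/18² = (0.1574,-0.1574)
o3: d²=5 ≤ ρ²=47; F_rep = 17·(-2,1)/5² = (-1.3600,0.6800)
o4: d²=136 > ρ²=47 → inactive
F = F_att + ΣF_rep = (-20.7026,9.5226)
Δp = p'−p = (-2.0703,0.9523); α = Δx/Fx = (-55897/27000) / (-55897/2700) = 1/10
check: Δy/Fy = (25711/27000) / (25711/2700) = 1/10 ✓

α = 1/10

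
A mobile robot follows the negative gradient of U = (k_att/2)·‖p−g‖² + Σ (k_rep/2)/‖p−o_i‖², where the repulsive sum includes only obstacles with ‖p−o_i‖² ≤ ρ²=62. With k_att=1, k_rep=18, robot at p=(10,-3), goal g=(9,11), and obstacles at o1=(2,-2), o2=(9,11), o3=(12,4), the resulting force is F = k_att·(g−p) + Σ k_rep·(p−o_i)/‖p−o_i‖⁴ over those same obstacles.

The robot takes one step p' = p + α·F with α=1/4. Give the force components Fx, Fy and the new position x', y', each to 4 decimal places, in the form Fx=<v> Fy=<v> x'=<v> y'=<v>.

Fx=-1.0128 Fy=13.9551 x'=9.7468 y'=0.4888

F_att = 1·(g−p) = 1·(-1,14) = (-1.0000,14.0000)
o1: d²=65 > ρ²=62 → inactive
o2: d²=197 > ρ²=62 → inactive
o3: d²=53 ≤ ρ²=62; F_rep = 18·(-2,-7)/53² = (-0.0128,-0.0449)
F = F_att + ΣF_rep = (-1.0128,13.9551)
p' = p + 1/4·F = (9.7468,0.4888)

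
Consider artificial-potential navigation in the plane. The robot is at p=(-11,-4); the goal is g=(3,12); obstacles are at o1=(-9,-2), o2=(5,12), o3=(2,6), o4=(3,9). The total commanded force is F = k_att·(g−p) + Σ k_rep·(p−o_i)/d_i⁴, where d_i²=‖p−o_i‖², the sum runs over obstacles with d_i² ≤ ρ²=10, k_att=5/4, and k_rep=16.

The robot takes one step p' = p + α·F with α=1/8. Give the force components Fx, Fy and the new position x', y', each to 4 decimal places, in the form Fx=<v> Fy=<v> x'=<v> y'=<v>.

F_att = 5/4·(g−p) = 5/4·(14,16) = (17.5000,20.0000)
o1: d²=8 ≤ ρ²=10; F_rep = 16·(-2,-2)/8² = (-0.5000,-0.5000)
o2: d²=512 > ρ²=10 → inactive
o3: d²=269 > ρ²=10 → inactive
o4: d²=365 > ρ²=10 → inactive
F = F_att + ΣF_rep = (17.0000,19.5000)
p' = p + 1/8·F = (-8.8750,-1.5625)

Fx=17.0000 Fy=19.5000 x'=-8.8750 y'=-1.5625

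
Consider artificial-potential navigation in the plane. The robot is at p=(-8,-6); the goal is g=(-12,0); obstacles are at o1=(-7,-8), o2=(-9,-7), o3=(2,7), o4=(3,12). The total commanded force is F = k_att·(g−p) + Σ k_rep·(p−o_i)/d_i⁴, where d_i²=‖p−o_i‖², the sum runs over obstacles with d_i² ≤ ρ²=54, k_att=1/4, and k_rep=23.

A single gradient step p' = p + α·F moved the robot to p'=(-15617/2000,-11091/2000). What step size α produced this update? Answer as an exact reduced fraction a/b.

F_att = 1/4·(g−p) = 1/4·(-4,6) = (-1.0000,1.5000)
o1: d²=5 ≤ ρ²=54; F_rep = 23·(-1,2)/5² = (-0.9200,1.8400)
o2: d²=2 ≤ ρ²=54; F_rep = 23·(1,1)/2² = (5.7500,5.7500)
o3: d²=269 > ρ²=54 → inactive
o4: d²=445 > ρ²=54 → inactive
F = F_att + ΣF_rep = (3.8300,9.0900)
Δp = p'−p = (0.1915,0.4545); α = Δx/Fx = (383/2000) / (383/100) = 1/20
check: Δy/Fy = (909/2000) / (909/100) = 1/20 ✓

α = 1/20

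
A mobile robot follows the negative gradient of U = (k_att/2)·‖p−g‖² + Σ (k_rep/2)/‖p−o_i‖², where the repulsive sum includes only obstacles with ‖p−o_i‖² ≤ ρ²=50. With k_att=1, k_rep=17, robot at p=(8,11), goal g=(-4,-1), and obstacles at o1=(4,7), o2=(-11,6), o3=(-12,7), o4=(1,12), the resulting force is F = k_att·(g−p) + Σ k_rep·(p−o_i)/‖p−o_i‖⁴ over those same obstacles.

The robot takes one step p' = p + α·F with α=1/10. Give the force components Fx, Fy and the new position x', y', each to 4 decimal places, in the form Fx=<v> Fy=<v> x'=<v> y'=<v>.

Fx=-11.8860 Fy=-11.9404 x'=6.8114 y'=9.8060

F_att = 1·(g−p) = 1·(-12,-12) = (-12.0000,-12.0000)
o1: d²=32 ≤ ρ²=50; F_rep = 17·(4,4)/32² = (0.0664,0.0664)
o2: d²=386 > ρ²=50 → inactive
o3: d²=416 > ρ²=50 → inactive
o4: d²=50 ≤ ρ²=50; F_rep = 17·(7,-1)/50² = (0.0476,-0.0068)
F = F_att + ΣF_rep = (-11.8860,-11.9404)
p' = p + 1/10·F = (6.8114,9.8060)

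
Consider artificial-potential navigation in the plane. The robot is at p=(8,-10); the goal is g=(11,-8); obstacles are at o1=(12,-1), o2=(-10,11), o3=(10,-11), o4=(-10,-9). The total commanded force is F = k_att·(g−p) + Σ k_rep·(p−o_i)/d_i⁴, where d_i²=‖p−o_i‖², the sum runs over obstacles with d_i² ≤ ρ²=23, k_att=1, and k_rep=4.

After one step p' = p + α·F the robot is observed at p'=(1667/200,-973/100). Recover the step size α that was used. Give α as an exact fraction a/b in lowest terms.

F_att = 1·(g−p) = 1·(3,2) = (3.0000,2.0000)
o1: d²=97 > ρ²=23 → inactive
o2: d²=765 > ρ²=23 → inactive
o3: d²=5 ≤ ρ²=23; F_rep = 4·(-2,1)/5² = (-0.3200,0.1600)
o4: d²=325 > ρ²=23 → inactive
F = F_att + ΣF_rep = (2.6800,2.1600)
Δp = p'−p = (0.3350,0.2700); α = Δx/Fx = (67/200) / (67/25) = 1/8
check: Δy/Fy = (27/100) / (54/25) = 1/8 ✓

α = 1/8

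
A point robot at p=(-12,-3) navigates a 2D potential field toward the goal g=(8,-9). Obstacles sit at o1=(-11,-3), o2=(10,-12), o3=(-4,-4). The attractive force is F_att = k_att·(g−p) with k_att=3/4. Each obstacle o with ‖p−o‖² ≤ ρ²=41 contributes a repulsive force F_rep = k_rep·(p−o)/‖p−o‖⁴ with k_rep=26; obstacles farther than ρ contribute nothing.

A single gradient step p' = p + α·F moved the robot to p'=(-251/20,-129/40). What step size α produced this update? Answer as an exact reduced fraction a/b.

F_att = 3/4·(g−p) = 3/4·(20,-6) = (15.0000,-4.5000)
o1: d²=1 ≤ ρ²=41; F_rep = 26·(-1,0)/1² = (-26.0000,0.0000)
o2: d²=565 > ρ²=41 → inactive
o3: d²=65 > ρ²=41 → inactive
F = F_att + ΣF_rep = (-11.0000,-4.5000)
Δp = p'−p = (-0.5500,-0.2250); α = Δx/Fx = (-11/20) / (-11) = 1/20
check: Δy/Fy = (-9/40) / (-9/2) = 1/20 ✓

α = 1/20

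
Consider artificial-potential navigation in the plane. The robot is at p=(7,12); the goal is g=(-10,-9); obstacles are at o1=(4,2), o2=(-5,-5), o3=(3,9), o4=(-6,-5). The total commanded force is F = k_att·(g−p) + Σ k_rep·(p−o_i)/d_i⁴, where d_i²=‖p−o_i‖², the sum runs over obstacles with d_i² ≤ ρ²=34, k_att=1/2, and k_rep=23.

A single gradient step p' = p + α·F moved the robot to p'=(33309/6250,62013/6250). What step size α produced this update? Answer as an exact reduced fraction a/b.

F_att = 1/2·(g−p) = 1/2·(-17,-21) = (-8.5000,-10.5000)
o1: d²=109 > ρ²=34 → inactive
o2: d²=433 > ρ²=34 → inactive
o3: d²=25 ≤ ρ²=34; F_rep = 23·(4,3)/25² = (0.1472,0.1104)
o4: d²=458 > ρ²=34 → inactive
F = F_att + ΣF_rep = (-8.3528,-10.3896)
Δp = p'−p = (-1.6706,-2.0779); α = Δx/Fx = (-10441/6250) / (-10441/1250) = 1/5
check: Δy/Fy = (-12987/6250) / (-12987/1250) = 1/5 ✓

α = 1/5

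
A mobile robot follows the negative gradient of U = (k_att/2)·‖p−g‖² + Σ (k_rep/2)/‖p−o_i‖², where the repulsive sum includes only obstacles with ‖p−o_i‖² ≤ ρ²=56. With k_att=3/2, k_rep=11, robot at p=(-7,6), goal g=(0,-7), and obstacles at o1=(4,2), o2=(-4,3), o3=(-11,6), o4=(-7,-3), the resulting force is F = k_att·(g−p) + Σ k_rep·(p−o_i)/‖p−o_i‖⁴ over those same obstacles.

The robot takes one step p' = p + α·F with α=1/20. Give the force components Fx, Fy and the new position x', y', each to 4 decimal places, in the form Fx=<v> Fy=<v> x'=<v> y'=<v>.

Fx=10.5700 Fy=-19.3981 x'=-6.4715 y'=5.0301

F_att = 3/2·(g−p) = 3/2·(7,-13) = (10.5000,-19.5000)
o1: d²=137 > ρ²=56 → inactive
o2: d²=18 ≤ ρ²=56; F_rep = 11·(-3,3)/18² = (-0.1019,0.1019)
o3: d²=16 ≤ ρ²=56; F_rep = 11·(4,0)/16² = (0.1719,0.0000)
o4: d²=81 > ρ²=56 → inactive
F = F_att + ΣF_rep = (10.5700,-19.3981)
p' = p + 1/20·F = (-6.4715,5.0301)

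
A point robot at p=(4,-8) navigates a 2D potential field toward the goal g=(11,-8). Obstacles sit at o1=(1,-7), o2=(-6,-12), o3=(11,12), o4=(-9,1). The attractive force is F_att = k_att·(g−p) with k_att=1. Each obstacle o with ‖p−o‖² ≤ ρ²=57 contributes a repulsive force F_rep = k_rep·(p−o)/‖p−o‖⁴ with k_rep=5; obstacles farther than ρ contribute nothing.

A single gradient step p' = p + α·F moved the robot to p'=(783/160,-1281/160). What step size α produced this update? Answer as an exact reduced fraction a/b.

F_att = 1·(g−p) = 1·(7,0) = (7.0000,0.0000)
o1: d²=10 ≤ ρ²=57; F_rep = 5·(3,-1)/10² = (0.1500,-0.0500)
o2: d²=116 > ρ²=57 → inactive
o3: d²=449 > ρ²=57 → inactive
o4: d²=250 > ρ²=57 → inactive
F = F_att + ΣF_rep = (7.1500,-0.0500)
Δp = p'−p = (0.8938,-0.0063); α = Δx/Fx = (143/160) / (143/20) = 1/8
check: Δy/Fy = (-1/160) / (-1/20) = 1/8 ✓

α = 1/8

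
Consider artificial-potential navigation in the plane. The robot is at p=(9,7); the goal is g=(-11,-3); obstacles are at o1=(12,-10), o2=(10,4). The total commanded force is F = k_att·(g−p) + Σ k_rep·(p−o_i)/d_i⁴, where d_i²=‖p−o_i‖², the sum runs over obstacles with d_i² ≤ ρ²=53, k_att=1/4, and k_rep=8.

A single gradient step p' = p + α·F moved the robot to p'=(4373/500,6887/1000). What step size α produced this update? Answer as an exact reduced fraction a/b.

F_att = 1/4·(g−p) = 1/4·(-20,-10) = (-5.0000,-2.5000)
o1: d²=298 > ρ²=53 → inactive
o2: d²=10 ≤ ρ²=53; F_rep = 8·(-1,3)/10² = (-0.0800,0.2400)
F = F_att + ΣF_rep = (-5.0800,-2.2600)
Δp = p'−p = (-0.2540,-0.1130); α = Δx/Fx = (-127/500) / (-127/25) = 1/20
check: Δy/Fy = (-113/1000) / (-113/50) = 1/20 ✓

α = 1/20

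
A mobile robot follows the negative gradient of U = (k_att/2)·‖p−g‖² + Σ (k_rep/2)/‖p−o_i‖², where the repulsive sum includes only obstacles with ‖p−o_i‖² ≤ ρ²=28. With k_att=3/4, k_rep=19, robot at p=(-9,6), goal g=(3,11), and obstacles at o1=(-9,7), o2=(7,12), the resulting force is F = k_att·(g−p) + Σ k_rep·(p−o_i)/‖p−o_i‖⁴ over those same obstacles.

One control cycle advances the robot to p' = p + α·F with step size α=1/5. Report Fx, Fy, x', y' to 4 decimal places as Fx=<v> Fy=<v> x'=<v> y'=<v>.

Fx=9.0000 Fy=-15.2500 x'=-7.2000 y'=2.9500

F_att = 3/4·(g−p) = 3/4·(12,5) = (9.0000,3.7500)
o1: d²=1 ≤ ρ²=28; F_rep = 19·(0,-1)/1² = (0.0000,-19.0000)
o2: d²=292 > ρ²=28 → inactive
F = F_att + ΣF_rep = (9.0000,-15.2500)
p' = p + 1/5·F = (-7.2000,2.9500)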